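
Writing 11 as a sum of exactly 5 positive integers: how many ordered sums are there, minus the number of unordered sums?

200

Ordered (compositions into 5 parts): C(10,4) = 210.
Unordered (partitions into 5 parts): 10.
Difference: 210 − 10 = 200.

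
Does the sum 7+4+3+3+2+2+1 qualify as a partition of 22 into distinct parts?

The parts sum to 22, and the condition 'all summands are distinct' is violated.

No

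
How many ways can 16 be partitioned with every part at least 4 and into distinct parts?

6

They are:
16
12+4
11+5
10+6
9+7
7+5+4
Counting gives 6.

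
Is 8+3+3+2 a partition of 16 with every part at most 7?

No

The parts sum to 16, and the condition 'no summand exceeds 7' is violated.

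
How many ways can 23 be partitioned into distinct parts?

Counting exhaustively, 104 partitions satisfy the conditions.

104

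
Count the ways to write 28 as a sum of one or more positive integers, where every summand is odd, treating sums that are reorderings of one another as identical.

222

A full systematic count gives 222.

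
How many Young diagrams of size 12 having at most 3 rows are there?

19

The partitions of 12 that satisfy the conditions:
12
1+11
2+10
1+1+10
3+9
1+2+9
4+8
1+3+8
2+2+8
5+7
1+4+7
2+3+7
6+6
1+5+6
2+4+6
3+3+6
2+5+5
3+4+5
4+4+4
Counting gives 19.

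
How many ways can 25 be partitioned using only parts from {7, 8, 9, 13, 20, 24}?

2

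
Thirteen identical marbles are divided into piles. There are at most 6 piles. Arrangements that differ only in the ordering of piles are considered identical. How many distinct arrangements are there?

Systematic enumeration (by largest part, then next-largest, …) yields 71.

71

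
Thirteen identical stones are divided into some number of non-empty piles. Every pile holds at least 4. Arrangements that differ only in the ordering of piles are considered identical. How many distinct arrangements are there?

5

They are:
13
9 + 4
8 + 5
7 + 6
5 + 4 + 4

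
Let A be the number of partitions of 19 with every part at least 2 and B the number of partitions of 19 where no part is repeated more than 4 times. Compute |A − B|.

220

Partitions of 19 with every part at least 2: 105.
Partitions of 19 where no part is repeated more than 4 times: 325.
|105 − 325| = 220.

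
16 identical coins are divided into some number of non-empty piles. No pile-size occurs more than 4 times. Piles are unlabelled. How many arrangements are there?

Enumerating by decreasing first part gives 164 partitions in all.

164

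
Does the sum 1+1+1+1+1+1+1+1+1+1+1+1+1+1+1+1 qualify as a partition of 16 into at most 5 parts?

The parts sum to 16, and the condition 'there are at most 5 summands' is violated.

No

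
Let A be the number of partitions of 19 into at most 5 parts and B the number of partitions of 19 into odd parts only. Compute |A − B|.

Partitions of 19 into at most 5 parts: 164.
Partitions of 19 into odd parts only: 54.
|164 − 54| = 110.

110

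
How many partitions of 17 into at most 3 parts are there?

33

There are too many to list fully; the first 12 (by largest part) are:
17
16+1
15+2
15+1+1
14+3
14+2+1
13+4
13+3+1
13+2+2
12+5
12+4+1
12+3+2
…and 21 more, for 33 total.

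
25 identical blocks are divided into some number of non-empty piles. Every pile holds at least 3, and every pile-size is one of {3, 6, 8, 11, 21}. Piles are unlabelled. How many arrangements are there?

5

Listing the qualifying partitions of 25:
11,11,3
11,8,6
11,8,3,3
8,8,6,3
8,8,3,3,3
Counting gives 5.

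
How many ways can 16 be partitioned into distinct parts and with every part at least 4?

Listing the qualifying partitions of 16:
16
12, 4
11, 5
10, 6
9, 7
7, 5, 4

6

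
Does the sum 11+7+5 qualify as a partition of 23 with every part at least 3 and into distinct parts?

Yes

The parts sum to 23, and the condition 'every summand is at least 3' holds; the condition 'all summands are distinct' holds.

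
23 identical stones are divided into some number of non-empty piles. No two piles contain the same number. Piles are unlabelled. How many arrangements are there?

Direct enumeration gives 104 partitions.

104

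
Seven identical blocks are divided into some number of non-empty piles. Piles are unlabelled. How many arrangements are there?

Enumerating:
7
6, 1
5, 2
5, 1, 1
4, 3
4, 2, 1
4, 1, 1, 1
3, 3, 1
3, 2, 2
3, 2, 1, 1
3, 1, 1, 1, 1
2, 2, 2, 1
2, 2, 1, 1, 1
2, 1, 1, 1, 1, 1
1, 1, 1, 1, 1, 1, 1

15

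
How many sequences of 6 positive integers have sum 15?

2002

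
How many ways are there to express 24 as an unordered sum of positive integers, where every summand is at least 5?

A partial list (first 12 by largest part):
24
19,5
18,6
17,7
16,8
15,9
14,10
14,5,5
13,11
13,6,5
12,12
12,7,5
…and 14 more, for 26 total.

26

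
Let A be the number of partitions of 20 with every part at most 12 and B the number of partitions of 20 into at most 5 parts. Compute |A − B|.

390

Partitions of 20 with every part at most 12: 582.
Partitions of 20 into at most 5 parts: 192.
|582 − 192| = 390.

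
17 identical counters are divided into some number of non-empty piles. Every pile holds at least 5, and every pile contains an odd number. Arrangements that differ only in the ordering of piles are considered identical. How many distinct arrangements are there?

2

The partitions of 17 that satisfy the conditions:
17
7+5+5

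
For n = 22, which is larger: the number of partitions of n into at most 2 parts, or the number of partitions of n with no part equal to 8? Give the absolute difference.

855

Partitions of 22 into at most 2 parts: 12.
Partitions of 22 with no part equal to 8: 867.
|12 − 867| = 855.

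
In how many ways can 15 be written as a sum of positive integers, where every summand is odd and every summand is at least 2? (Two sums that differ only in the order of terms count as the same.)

5

Listing the qualifying partitions of 15:
15
3 + 3 + 9
3 + 5 + 7
5 + 5 + 5
3 + 3 + 3 + 3 + 3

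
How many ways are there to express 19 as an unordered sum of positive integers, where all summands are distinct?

There are too many to list fully; the first 12 (by largest part) are:
19
1,18
2,17
3,16
1,2,16
4,15
1,3,15
5,14
1,4,14
2,3,14
6,13
1,5,13
…and 42 more, for 54 total.

54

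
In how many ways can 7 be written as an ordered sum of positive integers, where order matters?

The number of compositions of n is 2^(n−1); here 2^6 = 64.

64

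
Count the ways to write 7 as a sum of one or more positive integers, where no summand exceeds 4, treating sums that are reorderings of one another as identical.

Listing the qualifying partitions of 7:
4+3
4+2+1
4+1+1+1
3+3+1
3+2+2
3+2+1+1
3+1+1+1+1
2+2+2+1
2+2+1+1+1
2+1+1+1+1+1
1+1+1+1+1+1+1

11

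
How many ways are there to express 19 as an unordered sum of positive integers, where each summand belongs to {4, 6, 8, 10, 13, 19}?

2

Enumerating:
19
13+6
Counting gives 2.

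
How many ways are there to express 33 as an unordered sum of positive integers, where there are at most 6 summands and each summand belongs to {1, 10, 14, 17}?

They are:
1 + 1 + 14 + 17
1 + 1 + 1 + 10 + 10 + 10

2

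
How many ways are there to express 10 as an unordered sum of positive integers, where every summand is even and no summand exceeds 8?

6

Enumerating:
8 + 2
6 + 4
6 + 2 + 2
4 + 4 + 2
4 + 2 + 2 + 2
2 + 2 + 2 + 2 + 2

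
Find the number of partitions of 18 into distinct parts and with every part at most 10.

A partial list (first 12 by largest part):
10,8
10,7,1
10,6,2
10,5,3
10,5,2,1
10,4,3,1
9,8,1
9,7,2
9,6,3
9,6,2,1
9,5,4
9,5,3,1
…and 15 more, for 27 total.

27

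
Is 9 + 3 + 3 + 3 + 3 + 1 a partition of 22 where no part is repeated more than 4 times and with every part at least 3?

No

The parts sum to 22, and the condition 'every summand is at least 3' is violated.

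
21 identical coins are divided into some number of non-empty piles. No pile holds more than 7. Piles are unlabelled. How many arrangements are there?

436

Enumerating by decreasing first part gives 436 partitions in all.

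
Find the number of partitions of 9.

There are too many to list fully; the first 12 (by largest part) are:
9
8 + 1
7 + 2
7 + 1 + 1
6 + 3
6 + 2 + 1
6 + 1 + 1 + 1
5 + 4
5 + 3 + 1
5 + 2 + 2
5 + 2 + 1 + 1
5 + 1 + 1 + 1 + 1
…and 18 more, for 30 total.

30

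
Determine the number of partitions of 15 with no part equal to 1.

41

A partial list (first 12 by largest part):
15
13,2
12,3
11,4
11,2,2
10,5
10,3,2
9,6
9,4,2
9,3,3
9,2,2,2
8,7
…and 29 more, for 41 total.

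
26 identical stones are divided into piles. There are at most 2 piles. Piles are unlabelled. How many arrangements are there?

Enumerating:
26
25 + 1
24 + 2
23 + 3
22 + 4
21 + 5
20 + 6
19 + 7
18 + 8
17 + 9
16 + 10
15 + 11
14 + 12
13 + 13

14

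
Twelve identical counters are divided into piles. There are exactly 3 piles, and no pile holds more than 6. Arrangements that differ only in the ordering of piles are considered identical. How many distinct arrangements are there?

Listing the qualifying partitions of 12:
6+5+1
6+4+2
6+3+3
5+5+2
5+4+3
4+4+4

6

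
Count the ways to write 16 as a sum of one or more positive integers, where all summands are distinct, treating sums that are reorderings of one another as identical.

32

A partial list (first 12 by largest part):
16
15, 1
14, 2
13, 3
13, 2, 1
12, 4
12, 3, 1
11, 5
11, 4, 1
11, 3, 2
10, 6
10, 5, 1
…and 20 more, for 32 total.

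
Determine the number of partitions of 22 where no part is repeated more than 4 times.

628

Counting exhaustively, 628 partitions satisfy the conditions.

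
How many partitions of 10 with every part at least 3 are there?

The partitions of 10 that satisfy the conditions:
10
7+3
6+4
5+5
4+3+3
Counting gives 5.

5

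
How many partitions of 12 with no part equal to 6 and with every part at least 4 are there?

4

Enumerating:
12
8, 4
7, 5
4, 4, 4
Counting gives 4.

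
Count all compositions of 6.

Each of the 5 gaps between 6 units is either a break or not: 2^5 = 32.

32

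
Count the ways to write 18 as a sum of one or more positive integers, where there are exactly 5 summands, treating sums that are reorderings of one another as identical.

There are too many to list fully; the first 12 (by largest part) are:
1,1,1,1,14
1,1,1,2,13
1,1,1,3,12
1,1,2,2,12
1,1,1,4,11
1,1,2,3,11
1,2,2,2,11
1,1,1,5,10
1,1,2,4,10
1,1,3,3,10
1,2,2,3,10
2,2,2,2,10
…and 45 more, for 57 total.

57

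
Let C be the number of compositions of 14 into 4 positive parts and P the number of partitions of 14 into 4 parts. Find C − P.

Compositions: C(13,3) = 286.
Partitions of 14 into exactly 4 parts: 23.
Difference: 286 − 23 = 263.

263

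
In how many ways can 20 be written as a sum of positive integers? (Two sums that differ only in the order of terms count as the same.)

627

Direct enumeration gives 627 partitions.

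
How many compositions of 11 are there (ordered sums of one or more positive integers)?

Each of the 10 gaps between 11 units is either a break or not: 2^10 = 1024.

1024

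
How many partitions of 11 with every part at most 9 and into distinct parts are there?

10

They are:
9,2
8,3
8,2,1
7,4
7,3,1
6,5
6,4,1
6,3,2
5,4,2
5,3,2,1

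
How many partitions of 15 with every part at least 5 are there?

5

Listing the qualifying partitions of 15:
15
5+10
6+9
7+8
5+5+5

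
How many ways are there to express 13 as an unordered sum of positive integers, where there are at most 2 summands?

Listing the qualifying partitions of 13:
13
12 + 1
11 + 2
10 + 3
9 + 4
8 + 5
7 + 6

7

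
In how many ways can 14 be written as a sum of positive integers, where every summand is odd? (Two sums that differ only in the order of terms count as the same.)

The partitions of 14 that satisfy the conditions:
13,1
11,3
11,1,1,1
9,5
9,3,1,1
9,1,1,1,1,1
7,7
7,5,1,1
7,3,3,1
7,3,1,1,1,1
7,1,1,1,1,1,1,1
5,5,3,1
5,5,1,1,1,1
5,3,3,3
5,3,3,1,1,1
5,3,1,1,1,1,1,1
5,1,1,1,1,1,1,1,1,1
3,3,3,3,1,1
3,3,3,1,1,1,1,1
3,3,1,1,1,1,1,1,1,1
3,1,1,1,1,1,1,1,1,1,1,1
1,1,1,1,1,1,1,1,1,1,1,1,1,1

22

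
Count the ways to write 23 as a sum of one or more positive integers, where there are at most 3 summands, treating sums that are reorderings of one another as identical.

56

A partial list (first 12 by largest part):
23
22+1
21+2
21+1+1
20+3
20+2+1
19+4
19+3+1
19+2+2
18+5
18+4+1
18+3+2
…and 44 more, for 56 total.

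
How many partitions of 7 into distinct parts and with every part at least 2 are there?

The partitions of 7 that satisfy the conditions:
7
5+2
4+3

3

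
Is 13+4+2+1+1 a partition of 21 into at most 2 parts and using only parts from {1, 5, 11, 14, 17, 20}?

No

The parts sum to 21, and the condition 'there are at most 2 summands' is violated.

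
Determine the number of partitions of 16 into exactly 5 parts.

A partial list (first 12 by largest part):
12, 1, 1, 1, 1
11, 2, 1, 1, 1
10, 3, 1, 1, 1
10, 2, 2, 1, 1
9, 4, 1, 1, 1
9, 3, 2, 1, 1
9, 2, 2, 2, 1
8, 5, 1, 1, 1
8, 4, 2, 1, 1
8, 3, 3, 1, 1
8, 3, 2, 2, 1
8, 2, 2, 2, 2
…and 25 more, for 37 total.

37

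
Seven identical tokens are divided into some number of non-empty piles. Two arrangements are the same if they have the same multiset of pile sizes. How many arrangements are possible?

15

Listing the qualifying partitions of 7:
7
6 + 1
5 + 2
5 + 1 + 1
4 + 3
4 + 2 + 1
4 + 1 + 1 + 1
3 + 3 + 1
3 + 2 + 2
3 + 2 + 1 + 1
3 + 1 + 1 + 1 + 1
2 + 2 + 2 + 1
2 + 2 + 1 + 1 + 1
2 + 1 + 1 + 1 + 1 + 1
1 + 1 + 1 + 1 + 1 + 1 + 1
Counting gives 15.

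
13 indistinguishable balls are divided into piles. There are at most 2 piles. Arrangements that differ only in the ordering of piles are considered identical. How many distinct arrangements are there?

7

They are:
13
12,1
11,2
10,3
9,4
8,5
7,6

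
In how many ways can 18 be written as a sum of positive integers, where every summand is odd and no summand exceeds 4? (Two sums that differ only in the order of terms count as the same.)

7

They are:
3+3+3+3+3+3
3+3+3+3+3+1+1+1
3+3+3+3+1+1+1+1+1+1
3+3+3+1+1+1+1+1+1+1+1+1
3+3+1+1+1+1+1+1+1+1+1+1+1+1
3+1+1+1+1+1+1+1+1+1+1+1+1+1+1+1
1+1+1+1+1+1+1+1+1+1+1+1+1+1+1+1+1+1
That's 7 in total.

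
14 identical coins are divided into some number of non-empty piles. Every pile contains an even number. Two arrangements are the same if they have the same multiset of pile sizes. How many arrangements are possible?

15

Enumerating:
14
12, 2
10, 4
10, 2, 2
8, 6
8, 4, 2
8, 2, 2, 2
6, 6, 2
6, 4, 4
6, 4, 2, 2
6, 2, 2, 2, 2
4, 4, 4, 2
4, 4, 2, 2, 2
4, 2, 2, 2, 2, 2
2, 2, 2, 2, 2, 2, 2
That's 15 in total.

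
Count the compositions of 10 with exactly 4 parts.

By stars and bars with positive parts, the count is C(9,3) = 84.

84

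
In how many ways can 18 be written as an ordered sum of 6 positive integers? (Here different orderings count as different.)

6188

A composition of 18 into 6 positive parts is chosen by placing 5 dividers among the 17 gaps between 18 units: C(17,5) = 6188.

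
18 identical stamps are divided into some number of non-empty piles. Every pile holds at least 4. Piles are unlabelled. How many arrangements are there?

16

The partitions of 18 that satisfy the conditions:
18
14,4
13,5
12,6
11,7
10,8
10,4,4
9,9
9,5,4
8,6,4
8,5,5
7,7,4
7,6,5
6,6,6
6,4,4,4
5,5,4,4
That's 16 in total.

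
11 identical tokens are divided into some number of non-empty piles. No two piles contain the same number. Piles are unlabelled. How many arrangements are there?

12

Enumerating:
11
10+1
9+2
8+3
8+2+1
7+4
7+3+1
6+5
6+4+1
6+3+2
5+4+2
5+3+2+1
Counting gives 12.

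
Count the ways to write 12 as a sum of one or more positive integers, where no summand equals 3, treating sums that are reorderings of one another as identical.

47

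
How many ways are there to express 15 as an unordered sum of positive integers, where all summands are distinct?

27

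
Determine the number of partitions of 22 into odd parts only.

Systematic enumeration (by largest part, then next-largest, …) yields 89.

89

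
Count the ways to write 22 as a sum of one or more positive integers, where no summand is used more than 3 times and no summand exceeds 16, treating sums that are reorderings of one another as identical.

467

Enumerating by decreasing first part gives 467 partitions in all.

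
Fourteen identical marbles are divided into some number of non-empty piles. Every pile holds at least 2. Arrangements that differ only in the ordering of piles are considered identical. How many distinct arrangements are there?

34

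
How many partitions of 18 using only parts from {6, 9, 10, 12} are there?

3

They are:
12, 6
9, 9
6, 6, 6
That's 3 in total.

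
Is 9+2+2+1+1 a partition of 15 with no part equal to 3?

Yes

The parts sum to 15, and the condition 'no summand equals 3' holds.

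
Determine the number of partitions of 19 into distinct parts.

A partial list (first 12 by largest part):
19
18, 1
17, 2
16, 3
16, 2, 1
15, 4
15, 3, 1
14, 5
14, 4, 1
14, 3, 2
13, 6
13, 5, 1
…and 42 more, for 54 total.

54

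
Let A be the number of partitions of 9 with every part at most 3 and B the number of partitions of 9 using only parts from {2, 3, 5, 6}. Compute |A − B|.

8

Partitions of 9 with every part at most 3: 12.
Partitions of 9 using only parts from {2, 3, 5, 6}: 4.
|12 − 4| = 8.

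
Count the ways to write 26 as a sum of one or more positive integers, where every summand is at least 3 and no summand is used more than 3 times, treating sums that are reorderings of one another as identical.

138

Counting exhaustively, 138 partitions satisfy the conditions.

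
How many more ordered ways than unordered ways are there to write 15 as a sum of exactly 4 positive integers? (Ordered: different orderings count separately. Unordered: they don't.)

Ordered (compositions into 4 parts): C(14,3) = 364.
Partitions of 15 into exactly 4 parts: 27.
Difference: 364 − 27 = 337.

337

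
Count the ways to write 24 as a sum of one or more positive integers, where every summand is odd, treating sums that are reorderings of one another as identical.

122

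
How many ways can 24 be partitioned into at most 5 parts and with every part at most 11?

178

Counting exhaustively, 178 partitions satisfy the conditions.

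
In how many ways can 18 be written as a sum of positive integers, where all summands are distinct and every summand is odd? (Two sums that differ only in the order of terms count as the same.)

The partitions of 18 that satisfy the conditions:
17, 1
15, 3
13, 5
11, 7
9, 5, 3, 1

5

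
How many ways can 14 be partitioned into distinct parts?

22

They are:
14
13, 1
12, 2
11, 3
11, 2, 1
10, 4
10, 3, 1
9, 5
9, 4, 1
9, 3, 2
8, 6
8, 5, 1
8, 4, 2
8, 3, 2, 1
7, 6, 1
7, 5, 2
7, 4, 3
7, 4, 2, 1
6, 5, 3
6, 5, 2, 1
6, 4, 3, 1
5, 4, 3, 2
Counting gives 22.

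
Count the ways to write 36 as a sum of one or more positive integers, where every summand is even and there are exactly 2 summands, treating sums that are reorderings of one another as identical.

Enumerating:
2+34
4+32
6+30
8+28
10+26
12+24
14+22
16+20
18+18

9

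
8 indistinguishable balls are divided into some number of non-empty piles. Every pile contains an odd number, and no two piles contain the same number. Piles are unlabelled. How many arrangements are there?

2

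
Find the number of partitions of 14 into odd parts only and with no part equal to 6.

They are:
13 + 1
11 + 3
11 + 1 + 1 + 1
9 + 5
9 + 3 + 1 + 1
9 + 1 + 1 + 1 + 1 + 1
7 + 7
7 + 5 + 1 + 1
7 + 3 + 3 + 1
7 + 3 + 1 + 1 + 1 + 1
7 + 1 + 1 + 1 + 1 + 1 + 1 + 1
5 + 5 + 3 + 1
5 + 5 + 1 + 1 + 1 + 1
5 + 3 + 3 + 3
5 + 3 + 3 + 1 + 1 + 1
5 + 3 + 1 + 1 + 1 + 1 + 1 + 1
5 + 1 + 1 + 1 + 1 + 1 + 1 + 1 + 1 + 1
3 + 3 + 3 + 3 + 1 + 1
3 + 3 + 3 + 1 + 1 + 1 + 1 + 1
3 + 3 + 1 + 1 + 1 + 1 + 1 + 1 + 1 + 1
3 + 1 + 1 + 1 + 1 + 1 + 1 + 1 + 1 + 1 + 1 + 1
1 + 1 + 1 + 1 + 1 + 1 + 1 + 1 + 1 + 1 + 1 + 1 + 1 + 1

22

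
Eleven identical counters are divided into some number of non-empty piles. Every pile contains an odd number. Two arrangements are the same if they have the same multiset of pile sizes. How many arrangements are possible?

The partitions of 11 that satisfy the conditions:
11
9, 1, 1
7, 3, 1
7, 1, 1, 1, 1
5, 5, 1
5, 3, 3
5, 3, 1, 1, 1
5, 1, 1, 1, 1, 1, 1
3, 3, 3, 1, 1
3, 3, 1, 1, 1, 1, 1
3, 1, 1, 1, 1, 1, 1, 1, 1
1, 1, 1, 1, 1, 1, 1, 1, 1, 1, 1
Counting gives 12.

12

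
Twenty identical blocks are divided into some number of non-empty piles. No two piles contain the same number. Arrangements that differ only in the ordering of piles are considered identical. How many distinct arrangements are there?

64

A partial list (first 12 by largest part):
20
19+1
18+2
17+3
17+2+1
16+4
16+3+1
15+5
15+4+1
15+3+2
14+6
14+5+1
…and 52 more, for 64 total.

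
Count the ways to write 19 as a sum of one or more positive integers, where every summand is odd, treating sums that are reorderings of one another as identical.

A partial list (first 12 by largest part):
19
17,1,1
15,3,1
15,1,1,1,1
13,5,1
13,3,3
13,3,1,1,1
13,1,1,1,1,1,1
11,7,1
11,5,3
11,5,1,1,1
11,3,3,1,1
…and 42 more, for 54 total.

54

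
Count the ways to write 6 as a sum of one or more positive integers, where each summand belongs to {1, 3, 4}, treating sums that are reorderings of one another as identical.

4

They are:
4,1,1
3,3
3,1,1,1
1,1,1,1,1,1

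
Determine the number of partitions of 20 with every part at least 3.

49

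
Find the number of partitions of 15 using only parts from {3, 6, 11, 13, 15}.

4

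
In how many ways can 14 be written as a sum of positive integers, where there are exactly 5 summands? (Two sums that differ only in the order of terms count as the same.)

23

The partitions of 14 that satisfy the conditions:
10, 1, 1, 1, 1
9, 2, 1, 1, 1
8, 3, 1, 1, 1
8, 2, 2, 1, 1
7, 4, 1, 1, 1
7, 3, 2, 1, 1
7, 2, 2, 2, 1
6, 5, 1, 1, 1
6, 4, 2, 1, 1
6, 3, 3, 1, 1
6, 3, 2, 2, 1
6, 2, 2, 2, 2
5, 5, 2, 1, 1
5, 4, 3, 1, 1
5, 4, 2, 2, 1
5, 3, 3, 2, 1
5, 3, 2, 2, 2
4, 4, 4, 1, 1
4, 4, 3, 2, 1
4, 4, 2, 2, 2
4, 3, 3, 3, 1
4, 3, 3, 2, 2
3, 3, 3, 3, 2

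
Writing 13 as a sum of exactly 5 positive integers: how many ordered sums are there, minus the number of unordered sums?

Compositions: C(12,4) = 495.
Partitions of 13 into exactly 5 parts: 18.
Difference: 495 − 18 = 477.

477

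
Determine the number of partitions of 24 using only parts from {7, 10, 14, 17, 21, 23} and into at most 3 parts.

3

Enumerating:
17 + 7
14 + 10
10 + 7 + 7
Counting gives 3.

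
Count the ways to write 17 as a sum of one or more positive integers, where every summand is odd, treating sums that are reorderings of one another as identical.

38

A partial list (first 12 by largest part):
17
15, 1, 1
13, 3, 1
13, 1, 1, 1, 1
11, 5, 1
11, 3, 3
11, 3, 1, 1, 1
11, 1, 1, 1, 1, 1, 1
9, 7, 1
9, 5, 3
9, 5, 1, 1, 1
9, 3, 3, 1, 1
…and 26 more, for 38 total.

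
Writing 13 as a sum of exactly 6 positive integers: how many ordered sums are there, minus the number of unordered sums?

778

Compositions: C(12,5) = 792.
Partitions of 13 into exactly 6 parts: 14.
Difference: 792 − 14 = 778.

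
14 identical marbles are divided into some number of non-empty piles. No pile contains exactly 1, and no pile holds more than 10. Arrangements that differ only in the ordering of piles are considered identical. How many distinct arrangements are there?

A partial list (first 12 by largest part):
10 + 4
10 + 2 + 2
9 + 5
9 + 3 + 2
8 + 6
8 + 4 + 2
8 + 3 + 3
8 + 2 + 2 + 2
7 + 7
7 + 5 + 2
7 + 4 + 3
7 + 3 + 2 + 2
…and 19 more, for 31 total.

31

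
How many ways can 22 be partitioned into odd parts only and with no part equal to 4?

Enumerating by decreasing first part gives 89 partitions in all.

89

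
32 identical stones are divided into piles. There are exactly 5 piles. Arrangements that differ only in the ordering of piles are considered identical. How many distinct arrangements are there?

Counting exhaustively, 480 partitions satisfy the conditions.

480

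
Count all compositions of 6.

There are 5 gaps and each independently is a cut or not, giving 2^5 = 32.

32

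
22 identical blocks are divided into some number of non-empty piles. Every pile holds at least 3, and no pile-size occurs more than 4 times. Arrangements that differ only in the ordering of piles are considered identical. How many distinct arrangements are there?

Counting exhaustively, 71 partitions satisfy the conditions.

71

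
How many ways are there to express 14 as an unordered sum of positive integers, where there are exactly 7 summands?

They are:
1 + 1 + 1 + 1 + 1 + 1 + 8
1 + 1 + 1 + 1 + 1 + 2 + 7
1 + 1 + 1 + 1 + 1 + 3 + 6
1 + 1 + 1 + 1 + 2 + 2 + 6
1 + 1 + 1 + 1 + 1 + 4 + 5
1 + 1 + 1 + 1 + 2 + 3 + 5
1 + 1 + 1 + 2 + 2 + 2 + 5
1 + 1 + 1 + 1 + 2 + 4 + 4
1 + 1 + 1 + 1 + 3 + 3 + 4
1 + 1 + 1 + 2 + 2 + 3 + 4
1 + 1 + 2 + 2 + 2 + 2 + 4
1 + 1 + 1 + 2 + 3 + 3 + 3
1 + 1 + 2 + 2 + 2 + 3 + 3
1 + 2 + 2 + 2 + 2 + 2 + 3
2 + 2 + 2 + 2 + 2 + 2 + 2
Counting gives 15.

15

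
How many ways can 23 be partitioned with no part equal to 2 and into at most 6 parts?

Enumerating by decreasing first part gives 233 partitions in all.

233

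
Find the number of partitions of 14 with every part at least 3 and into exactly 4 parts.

2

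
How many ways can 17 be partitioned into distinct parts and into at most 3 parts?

25

The partitions of 17 that satisfy the conditions:
17
16,1
15,2
14,3
14,2,1
13,4
13,3,1
12,5
12,4,1
12,3,2
11,6
11,5,1
11,4,2
10,7
10,6,1
10,5,2
10,4,3
9,8
9,7,1
9,6,2
9,5,3
8,7,2
8,6,3
8,5,4
7,6,4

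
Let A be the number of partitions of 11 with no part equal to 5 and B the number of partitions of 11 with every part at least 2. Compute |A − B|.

Partitions of 11 with no part equal to 5: 45.
Partitions of 11 with every part at least 2: 14.
|45 − 14| = 31.

31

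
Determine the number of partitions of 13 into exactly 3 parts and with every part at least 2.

8

The partitions of 13 that satisfy the conditions:
9,2,2
8,3,2
7,4,2
7,3,3
6,5,2
6,4,3
5,5,3
5,4,4
Counting gives 8.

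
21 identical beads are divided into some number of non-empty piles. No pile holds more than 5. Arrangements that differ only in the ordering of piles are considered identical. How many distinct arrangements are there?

Counting exhaustively, 221 partitions satisfy the conditions.

221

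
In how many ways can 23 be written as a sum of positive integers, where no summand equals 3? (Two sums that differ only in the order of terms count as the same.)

628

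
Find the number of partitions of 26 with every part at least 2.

A full systematic count gives 478.

478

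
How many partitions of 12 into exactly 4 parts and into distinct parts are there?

The partitions of 12 that satisfy the conditions:
6,3,2,1
5,4,2,1
That's 2 in total.

2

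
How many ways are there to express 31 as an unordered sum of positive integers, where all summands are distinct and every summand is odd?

They are:
31
27 + 3 + 1
25 + 5 + 1
23 + 7 + 1
23 + 5 + 3
21 + 9 + 1
21 + 7 + 3
19 + 11 + 1
19 + 9 + 3
19 + 7 + 5
17 + 13 + 1
17 + 11 + 3
17 + 9 + 5
15 + 13 + 3
15 + 11 + 5
15 + 9 + 7
15 + 7 + 5 + 3 + 1
13 + 11 + 7
13 + 9 + 5 + 3 + 1
11 + 9 + 7 + 3 + 1

20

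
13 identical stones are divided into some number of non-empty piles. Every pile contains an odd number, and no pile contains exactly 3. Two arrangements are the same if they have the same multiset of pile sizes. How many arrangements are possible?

8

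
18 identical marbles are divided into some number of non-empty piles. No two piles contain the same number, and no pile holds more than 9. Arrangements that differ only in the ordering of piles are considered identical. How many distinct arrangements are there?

21

They are:
9, 8, 1
9, 7, 2
9, 6, 3
9, 6, 2, 1
9, 5, 4
9, 5, 3, 1
9, 4, 3, 2
8, 7, 3
8, 7, 2, 1
8, 6, 4
8, 6, 3, 1
8, 5, 4, 1
8, 5, 3, 2
8, 4, 3, 2, 1
7, 6, 5
7, 6, 4, 1
7, 6, 3, 2
7, 5, 4, 2
7, 5, 3, 2, 1
6, 5, 4, 3
6, 5, 4, 2, 1
That's 21 in total.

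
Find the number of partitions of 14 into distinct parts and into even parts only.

5

Enumerating:
14
12 + 2
10 + 4
8 + 6
8 + 4 + 2
That's 5 in total.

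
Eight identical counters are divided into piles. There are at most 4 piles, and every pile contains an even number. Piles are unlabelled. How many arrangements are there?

Enumerating:
8
6+2
4+4
4+2+2
2+2+2+2

5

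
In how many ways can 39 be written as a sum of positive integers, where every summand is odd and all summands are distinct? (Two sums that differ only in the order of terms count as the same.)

A partial list (first 12 by largest part):
39
35+3+1
33+5+1
31+7+1
31+5+3
29+9+1
29+7+3
27+11+1
27+9+3
27+7+5
25+13+1
25+11+3
…and 29 more, for 41 total.

41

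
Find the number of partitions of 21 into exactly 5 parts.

101

Direct enumeration gives 101 partitions.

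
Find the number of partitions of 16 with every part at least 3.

21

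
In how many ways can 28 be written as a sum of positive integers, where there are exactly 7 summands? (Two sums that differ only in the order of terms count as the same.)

Direct enumeration gives 436 partitions.

436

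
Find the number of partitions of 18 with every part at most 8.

288

Enumerating by decreasing first part gives 288 partitions in all.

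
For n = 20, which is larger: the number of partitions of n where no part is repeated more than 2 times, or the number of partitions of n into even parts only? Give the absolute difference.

160

Partitions of 20 where no part is repeated more than 2 times: 202.
Partitions of 20 into even parts only: 42.
|202 − 42| = 160.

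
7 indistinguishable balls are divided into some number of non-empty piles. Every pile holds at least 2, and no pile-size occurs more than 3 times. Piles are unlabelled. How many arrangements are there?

The partitions of 7 that satisfy the conditions:
7
5, 2
4, 3
3, 2, 2

4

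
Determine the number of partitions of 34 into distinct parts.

512

There are 512 such partitions.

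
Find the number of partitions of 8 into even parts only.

5

The partitions of 8 that satisfy the conditions:
8
6, 2
4, 4
4, 2, 2
2, 2, 2, 2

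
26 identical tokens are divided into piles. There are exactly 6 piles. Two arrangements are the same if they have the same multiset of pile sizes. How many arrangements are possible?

282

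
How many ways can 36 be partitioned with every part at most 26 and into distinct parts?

635

Enumerating by decreasing first part gives 635 partitions in all.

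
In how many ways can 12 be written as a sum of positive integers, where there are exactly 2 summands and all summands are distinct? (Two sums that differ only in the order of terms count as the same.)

5

The partitions of 12 that satisfy the conditions:
11,1
10,2
9,3
8,4
7,5
That's 5 in total.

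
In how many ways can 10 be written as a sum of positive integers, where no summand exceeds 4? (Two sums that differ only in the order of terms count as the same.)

23

They are:
4 + 4 + 2
4 + 4 + 1 + 1
4 + 3 + 3
4 + 3 + 2 + 1
4 + 3 + 1 + 1 + 1
4 + 2 + 2 + 2
4 + 2 + 2 + 1 + 1
4 + 2 + 1 + 1 + 1 + 1
4 + 1 + 1 + 1 + 1 + 1 + 1
3 + 3 + 3 + 1
3 + 3 + 2 + 2
3 + 3 + 2 + 1 + 1
3 + 3 + 1 + 1 + 1 + 1
3 + 2 + 2 + 2 + 1
3 + 2 + 2 + 1 + 1 + 1
3 + 2 + 1 + 1 + 1 + 1 + 1
3 + 1 + 1 + 1 + 1 + 1 + 1 + 1
2 + 2 + 2 + 2 + 2
2 + 2 + 2 + 2 + 1 + 1
2 + 2 + 2 + 1 + 1 + 1 + 1
2 + 2 + 1 + 1 + 1 + 1 + 1 + 1
2 + 1 + 1 + 1 + 1 + 1 + 1 + 1 + 1
1 + 1 + 1 + 1 + 1 + 1 + 1 + 1 + 1 + 1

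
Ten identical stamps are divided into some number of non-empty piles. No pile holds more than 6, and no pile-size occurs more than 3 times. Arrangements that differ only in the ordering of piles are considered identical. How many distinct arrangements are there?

Listing the qualifying partitions of 10:
6 + 4
6 + 3 + 1
6 + 2 + 2
6 + 2 + 1 + 1
5 + 5
5 + 4 + 1
5 + 3 + 2
5 + 3 + 1 + 1
5 + 2 + 2 + 1
5 + 2 + 1 + 1 + 1
4 + 4 + 2
4 + 4 + 1 + 1
4 + 3 + 3
4 + 3 + 2 + 1
4 + 3 + 1 + 1 + 1
4 + 2 + 2 + 2
4 + 2 + 2 + 1 + 1
3 + 3 + 3 + 1
3 + 3 + 2 + 2
3 + 3 + 2 + 1 + 1
3 + 2 + 2 + 2 + 1
3 + 2 + 2 + 1 + 1 + 1
That's 22 in total.

22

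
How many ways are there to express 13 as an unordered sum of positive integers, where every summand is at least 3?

10

Enumerating:
13
3, 10
4, 9
5, 8
6, 7
3, 3, 7
3, 4, 6
3, 5, 5
4, 4, 5
3, 3, 3, 4
That's 10 in total.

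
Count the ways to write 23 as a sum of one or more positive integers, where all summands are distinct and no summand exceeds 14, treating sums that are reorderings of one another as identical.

79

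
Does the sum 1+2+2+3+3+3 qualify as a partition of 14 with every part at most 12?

The parts sum to 14, and the condition 'no summand exceeds 12' holds.

Yes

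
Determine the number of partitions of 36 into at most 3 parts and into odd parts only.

The partitions of 36 that satisfy the conditions:
1 + 35
3 + 33
5 + 31
7 + 29
9 + 27
11 + 25
13 + 23
15 + 21
17 + 19
Counting gives 9.

9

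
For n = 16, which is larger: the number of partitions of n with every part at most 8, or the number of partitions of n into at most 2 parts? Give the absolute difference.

Partitions of 16 with every part at most 8: 186.
Partitions of 16 into at most 2 parts: 9.
|186 − 9| = 177.

177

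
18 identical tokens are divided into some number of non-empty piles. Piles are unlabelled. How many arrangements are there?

385

Counting exhaustively, 385 partitions satisfy the conditions.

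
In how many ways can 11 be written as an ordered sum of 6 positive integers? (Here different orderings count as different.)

252

By stars and bars with positive parts, the count is C(10,5) = 252.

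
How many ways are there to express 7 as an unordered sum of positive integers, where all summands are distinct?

They are:
7
1, 6
2, 5
3, 4
1, 2, 4

5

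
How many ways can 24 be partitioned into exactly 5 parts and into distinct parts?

23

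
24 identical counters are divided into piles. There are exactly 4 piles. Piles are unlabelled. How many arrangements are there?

108

A full systematic count gives 108.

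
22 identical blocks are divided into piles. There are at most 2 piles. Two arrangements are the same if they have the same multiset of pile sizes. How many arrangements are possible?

12

Listing the qualifying partitions of 22:
22
21+1
20+2
19+3
18+4
17+5
16+6
15+7
14+8
13+9
12+10
11+11
That's 12 in total.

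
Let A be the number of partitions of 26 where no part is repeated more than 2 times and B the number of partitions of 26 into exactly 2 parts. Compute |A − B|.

Partitions of 26 where no part is repeated more than 2 times: 617.
Partitions of 26 into exactly 2 parts: 13.
|617 − 13| = 604.

604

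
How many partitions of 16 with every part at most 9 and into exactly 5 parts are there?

There are too many to list fully; the first 12 (by largest part) are:
9, 4, 1, 1, 1
9, 3, 2, 1, 1
9, 2, 2, 2, 1
8, 5, 1, 1, 1
8, 4, 2, 1, 1
8, 3, 3, 1, 1
8, 3, 2, 2, 1
8, 2, 2, 2, 2
7, 6, 1, 1, 1
7, 5, 2, 1, 1
7, 4, 3, 1, 1
7, 4, 2, 2, 1
…and 21 more, for 33 total.

33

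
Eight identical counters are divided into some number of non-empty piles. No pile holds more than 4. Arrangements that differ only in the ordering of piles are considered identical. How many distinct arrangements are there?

Listing the qualifying partitions of 8:
4,4
4,3,1
4,2,2
4,2,1,1
4,1,1,1,1
3,3,2
3,3,1,1
3,2,2,1
3,2,1,1,1
3,1,1,1,1,1
2,2,2,2
2,2,2,1,1
2,2,1,1,1,1
2,1,1,1,1,1,1
1,1,1,1,1,1,1,1
Counting gives 15.

15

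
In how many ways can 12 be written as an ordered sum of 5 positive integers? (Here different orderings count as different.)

A composition of 12 into 5 positive parts is chosen by placing 4 dividers among the 11 gaps between 12 units: C(11,4) = 330.

330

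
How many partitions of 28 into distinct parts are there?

222

Systematic enumeration (by largest part, then next-largest, …) yields 222.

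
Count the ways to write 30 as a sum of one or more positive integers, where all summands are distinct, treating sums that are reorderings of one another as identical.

Counting exhaustively, 296 partitions satisfy the conditions.

296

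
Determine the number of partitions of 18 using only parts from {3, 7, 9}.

3

Listing the qualifying partitions of 18:
9,9
9,3,3,3
3,3,3,3,3,3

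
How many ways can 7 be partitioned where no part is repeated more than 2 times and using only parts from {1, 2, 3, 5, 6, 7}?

7

The partitions of 7 that satisfy the conditions:
7
6, 1
5, 2
5, 1, 1
3, 3, 1
3, 2, 2
3, 2, 1, 1
Counting gives 7.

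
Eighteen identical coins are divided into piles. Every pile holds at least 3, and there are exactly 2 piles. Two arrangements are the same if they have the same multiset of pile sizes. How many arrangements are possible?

They are:
3, 15
4, 14
5, 13
6, 12
7, 11
8, 10
9, 9

7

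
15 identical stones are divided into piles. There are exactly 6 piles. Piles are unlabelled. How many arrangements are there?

26

There are too many to list fully; the first 12 (by largest part) are:
1,1,1,1,1,10
1,1,1,1,2,9
1,1,1,1,3,8
1,1,1,2,2,8
1,1,1,1,4,7
1,1,1,2,3,7
1,1,2,2,2,7
1,1,1,1,5,6
1,1,1,2,4,6
1,1,1,3,3,6
1,1,2,2,3,6
1,2,2,2,2,6
…and 14 more, for 26 total.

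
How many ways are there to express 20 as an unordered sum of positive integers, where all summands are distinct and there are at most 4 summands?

A partial list (first 12 by largest part):
20
1+19
2+18
3+17
1+2+17
4+16
1+3+16
5+15
1+4+15
2+3+15
6+14
1+5+14
…and 45 more, for 57 total.

57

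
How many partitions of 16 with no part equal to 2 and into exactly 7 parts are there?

8

The partitions of 16 that satisfy the conditions:
1 + 1 + 1 + 1 + 1 + 1 + 10
1 + 1 + 1 + 1 + 1 + 3 + 8
1 + 1 + 1 + 1 + 1 + 4 + 7
1 + 1 + 1 + 1 + 1 + 5 + 6
1 + 1 + 1 + 1 + 3 + 3 + 6
1 + 1 + 1 + 1 + 3 + 4 + 5
1 + 1 + 1 + 1 + 4 + 4 + 4
1 + 1 + 1 + 3 + 3 + 3 + 4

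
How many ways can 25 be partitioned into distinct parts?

142

Enumerating by decreasing first part gives 142 partitions in all.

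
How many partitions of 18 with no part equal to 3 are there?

There are 209 such partitions.

209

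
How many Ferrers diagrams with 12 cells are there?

Enumerating by decreasing first part gives 77 partitions in all.

77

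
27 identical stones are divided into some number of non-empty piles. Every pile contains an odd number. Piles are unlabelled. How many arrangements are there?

192

Direct enumeration gives 192 partitions.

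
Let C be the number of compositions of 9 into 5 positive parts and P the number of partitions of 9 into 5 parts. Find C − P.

65

Compositions: C(8,4) = 70.
Unordered (partitions into 5 parts): 5.
Difference: 70 − 5 = 65.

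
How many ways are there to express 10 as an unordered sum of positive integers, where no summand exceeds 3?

14

Listing the qualifying partitions of 10:
3 + 3 + 3 + 1
3 + 3 + 2 + 2
3 + 3 + 2 + 1 + 1
3 + 3 + 1 + 1 + 1 + 1
3 + 2 + 2 + 2 + 1
3 + 2 + 2 + 1 + 1 + 1
3 + 2 + 1 + 1 + 1 + 1 + 1
3 + 1 + 1 + 1 + 1 + 1 + 1 + 1
2 + 2 + 2 + 2 + 2
2 + 2 + 2 + 2 + 1 + 1
2 + 2 + 2 + 1 + 1 + 1 + 1
2 + 2 + 1 + 1 + 1 + 1 + 1 + 1
2 + 1 + 1 + 1 + 1 + 1 + 1 + 1 + 1
1 + 1 + 1 + 1 + 1 + 1 + 1 + 1 + 1 + 1
Counting gives 14.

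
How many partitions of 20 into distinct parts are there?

64

A partial list (first 12 by largest part):
20
19+1
18+2
17+3
17+2+1
16+4
16+3+1
15+5
15+4+1
15+3+2
14+6
14+5+1
…and 52 more, for 64 total.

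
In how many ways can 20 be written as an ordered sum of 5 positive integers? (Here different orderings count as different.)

By stars and bars with positive parts, the count is C(19,4) = 3876.

3876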